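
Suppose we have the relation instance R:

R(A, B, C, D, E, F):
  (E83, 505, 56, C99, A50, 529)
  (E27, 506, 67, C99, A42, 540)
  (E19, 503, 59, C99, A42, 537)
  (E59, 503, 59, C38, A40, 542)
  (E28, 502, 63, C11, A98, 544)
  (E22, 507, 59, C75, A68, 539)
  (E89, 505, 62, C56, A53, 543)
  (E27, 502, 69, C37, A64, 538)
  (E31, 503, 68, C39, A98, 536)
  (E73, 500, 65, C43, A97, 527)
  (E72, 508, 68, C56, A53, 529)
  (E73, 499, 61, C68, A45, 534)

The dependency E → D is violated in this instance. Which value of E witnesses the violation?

E=A50: 1 row → D = C99 ✓
E=A42: 2 rows → D = C99, C99 ✓
E=A40: 1 row → D = C38 ✓
E=A98: 2 rows → D takes values {C11, C39} — violation
E=A68: 1 row → D = C75 ✓
E=A53: 2 rows → D = C56, C56 ✓
E=A64: 1 row → D = C37 ✓
E=A97: 1 row → D = C43 ✓
E=A45: 1 row → D = C68 ✓
The only E value with inconsistent D is E=A98.

A98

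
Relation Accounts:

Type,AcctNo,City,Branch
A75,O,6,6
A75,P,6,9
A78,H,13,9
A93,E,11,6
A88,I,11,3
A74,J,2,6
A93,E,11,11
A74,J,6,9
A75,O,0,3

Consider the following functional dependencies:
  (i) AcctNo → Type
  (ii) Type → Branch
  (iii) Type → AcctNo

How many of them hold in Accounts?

1

(i) AcctNo → Type: every LHS value maps to a single RHS value — holds.
(ii) Type → Branch: Type=A75: 3 rows → Branch takes values {6, 9, 3} — violation; Type=A93: 2 rows → Branch takes values {6, 11} — violation; Type=A74: 2 rows → Branch takes values {6, 9} — violation — fails.
(iii) Type → AcctNo: Type=A75: 3 rows → AcctNo takes values {O, P} — violation — fails.
1 of the 3 dependencies holds.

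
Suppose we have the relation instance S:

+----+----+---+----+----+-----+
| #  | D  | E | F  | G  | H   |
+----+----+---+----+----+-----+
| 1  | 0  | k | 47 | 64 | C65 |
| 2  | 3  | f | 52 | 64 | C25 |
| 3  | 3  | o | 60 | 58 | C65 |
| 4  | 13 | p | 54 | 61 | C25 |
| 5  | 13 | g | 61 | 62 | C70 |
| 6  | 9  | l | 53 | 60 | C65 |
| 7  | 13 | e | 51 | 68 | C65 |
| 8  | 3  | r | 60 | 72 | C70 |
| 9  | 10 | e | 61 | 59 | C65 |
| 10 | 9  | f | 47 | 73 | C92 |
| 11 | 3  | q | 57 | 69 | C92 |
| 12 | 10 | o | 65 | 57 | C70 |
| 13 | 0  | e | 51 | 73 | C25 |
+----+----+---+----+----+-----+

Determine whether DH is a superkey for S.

Yes

All 13 rows have distinct DH values, so DH → (all attributes) holds and DH is a superkey.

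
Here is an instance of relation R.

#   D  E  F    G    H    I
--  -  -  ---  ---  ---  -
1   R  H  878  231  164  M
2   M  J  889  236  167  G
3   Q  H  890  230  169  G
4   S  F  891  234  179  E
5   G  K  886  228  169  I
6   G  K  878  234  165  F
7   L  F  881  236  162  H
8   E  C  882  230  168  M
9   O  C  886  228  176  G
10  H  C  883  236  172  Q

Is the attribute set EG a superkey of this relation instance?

All 10 rows have distinct EG values, so EG → (all attributes) holds and EG is a superkey.

Yes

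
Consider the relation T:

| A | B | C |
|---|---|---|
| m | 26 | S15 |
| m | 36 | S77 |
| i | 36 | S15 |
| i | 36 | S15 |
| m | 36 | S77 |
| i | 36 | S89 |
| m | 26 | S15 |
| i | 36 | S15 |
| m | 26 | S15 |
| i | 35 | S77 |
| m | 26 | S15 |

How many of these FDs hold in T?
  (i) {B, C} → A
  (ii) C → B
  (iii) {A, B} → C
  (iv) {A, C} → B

(i) {B, C} → A: every LHS value maps to a single RHS value — holds.
(ii) C → B: C=S15: 7 rows → B takes values {26, 36} — violation; C=S77: 3 rows → B takes values {36, 35} — violation — fails.
(iii) {A, B} → C: (A=i, B=36): 4 rows → C takes values {S15, S89} — violation — fails.
(iv) {A, C} → B: every LHS value maps to a single RHS value — holds.
2 of the 4 dependencies hold.

2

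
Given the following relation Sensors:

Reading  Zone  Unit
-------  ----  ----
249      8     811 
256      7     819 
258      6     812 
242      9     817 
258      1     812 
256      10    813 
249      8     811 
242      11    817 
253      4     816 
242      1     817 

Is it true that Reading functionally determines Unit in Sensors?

No

Reading=249: 2 rows → Unit = 811, 811 ✓
Reading=256: 2 rows → Unit takes values {819, 813} — violation
Reading=258: 2 rows → Unit = 812, 812 ✓
Reading=242: 3 rows → Unit = 817, 817, 817 ✓
Reading=253: 1 row → Unit = 816 ✓
Two rows agree on Reading but differ on Unit, so Reading -> Unit does not hold.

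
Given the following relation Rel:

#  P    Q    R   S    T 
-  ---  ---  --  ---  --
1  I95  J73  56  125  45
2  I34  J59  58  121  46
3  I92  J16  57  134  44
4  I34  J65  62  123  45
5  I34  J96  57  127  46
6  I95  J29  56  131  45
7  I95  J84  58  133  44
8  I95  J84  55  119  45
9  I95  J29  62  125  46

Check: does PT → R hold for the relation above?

(P=I95, T=45): rows 1, 6, 8 → R takes values {56, 55} — violation
(P=I34, T=46): rows 2, 5 → R takes values {58, 57} — violation
(P=I92, T=44): row 3 → R = 57 ✓
(P=I34, T=45): row 4 → R = 62 ✓
(P=I95, T=44): row 7 → R = 58 ✓
(P=I95, T=46): row 9 → R = 62 ✓
Two rows agree on PT but differ on R, so PT → R does not hold.

No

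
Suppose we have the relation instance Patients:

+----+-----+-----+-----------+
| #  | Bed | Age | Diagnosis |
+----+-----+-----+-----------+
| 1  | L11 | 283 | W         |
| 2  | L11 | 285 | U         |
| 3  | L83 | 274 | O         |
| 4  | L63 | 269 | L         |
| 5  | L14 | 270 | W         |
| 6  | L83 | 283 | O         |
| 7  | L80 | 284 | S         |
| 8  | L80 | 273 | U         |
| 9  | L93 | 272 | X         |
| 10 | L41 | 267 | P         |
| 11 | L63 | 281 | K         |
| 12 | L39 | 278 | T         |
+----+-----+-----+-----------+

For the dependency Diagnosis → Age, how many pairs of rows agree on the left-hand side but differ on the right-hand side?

Diagnosis=W: violating pairs (1,5) — 1 pair.
Diagnosis=U: violating pairs (2,8) — 1 pair.
Diagnosis=O: violating pairs (3,6) — 1 pair.

3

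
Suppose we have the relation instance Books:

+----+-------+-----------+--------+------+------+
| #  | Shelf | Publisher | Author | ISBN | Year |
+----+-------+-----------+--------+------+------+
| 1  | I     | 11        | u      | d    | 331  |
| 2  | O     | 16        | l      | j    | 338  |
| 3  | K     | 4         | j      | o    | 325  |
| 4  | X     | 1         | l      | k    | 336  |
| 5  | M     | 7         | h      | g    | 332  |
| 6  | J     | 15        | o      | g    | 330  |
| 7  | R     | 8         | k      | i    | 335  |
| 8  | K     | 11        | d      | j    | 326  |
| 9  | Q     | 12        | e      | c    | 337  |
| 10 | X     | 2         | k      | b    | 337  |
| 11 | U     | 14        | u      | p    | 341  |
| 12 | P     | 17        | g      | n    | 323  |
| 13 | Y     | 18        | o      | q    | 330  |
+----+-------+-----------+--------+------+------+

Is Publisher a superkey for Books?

No

Rows 1 and 8 have the same Publisher value Publisher=11 but are distinct tuples, so Publisher does not determine every attribute — not a superkey.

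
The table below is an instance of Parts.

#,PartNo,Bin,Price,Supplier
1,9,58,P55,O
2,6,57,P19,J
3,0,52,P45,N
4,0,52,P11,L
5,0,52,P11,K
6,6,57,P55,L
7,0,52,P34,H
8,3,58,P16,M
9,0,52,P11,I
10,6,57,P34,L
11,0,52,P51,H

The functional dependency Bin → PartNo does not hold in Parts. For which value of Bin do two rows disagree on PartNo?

Bin=58: rows 1, 8 → PartNo takes values {9, 3} — violation
Bin=57: rows 2, 6, 10 → PartNo = 6, 6, 6 ✓
Bin=52: rows 3, 4, 5, 7, 9, 11 → PartNo = 0, 0, 0, 0, 0, 0 ✓
The only Bin value with inconsistent PartNo is Bin=58.

58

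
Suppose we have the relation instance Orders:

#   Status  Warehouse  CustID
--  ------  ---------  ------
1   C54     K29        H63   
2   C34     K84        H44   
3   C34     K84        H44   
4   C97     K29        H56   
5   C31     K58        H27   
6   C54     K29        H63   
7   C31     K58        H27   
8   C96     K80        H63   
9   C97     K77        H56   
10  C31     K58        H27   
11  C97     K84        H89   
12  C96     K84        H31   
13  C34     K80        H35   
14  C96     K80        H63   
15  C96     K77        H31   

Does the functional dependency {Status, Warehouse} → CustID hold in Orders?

(Status=C54, Warehouse=K29): rows 1, 6 → CustID = H63, H63 ✓
(Status=C34, Warehouse=K84): rows 2, 3 → CustID = H44, H44 ✓
(Status=C97, Warehouse=K29): row 4 → CustID = H56 ✓
(Status=C31, Warehouse=K58): rows 5, 7, 10 → CustID = H27, H27, H27 ✓
(Status=C96, Warehouse=K80): rows 8, 14 → CustID = H63, H63 ✓
(Status=C97, Warehouse=K77): row 9 → CustID = H56 ✓
(Status=C97, Warehouse=K84): row 11 → CustID = H89 ✓
(Status=C96, Warehouse=K84): row 12 → CustID = H31 ✓
(Status=C34, Warehouse=K80): row 13 → CustID = H35 ✓
(Status=C96, Warehouse=K77): row 15 → CustID = H31 ✓
Every {Status, Warehouse} value is associated with a single CustID value, so {Status, Warehouse} → CustID holds.

Yes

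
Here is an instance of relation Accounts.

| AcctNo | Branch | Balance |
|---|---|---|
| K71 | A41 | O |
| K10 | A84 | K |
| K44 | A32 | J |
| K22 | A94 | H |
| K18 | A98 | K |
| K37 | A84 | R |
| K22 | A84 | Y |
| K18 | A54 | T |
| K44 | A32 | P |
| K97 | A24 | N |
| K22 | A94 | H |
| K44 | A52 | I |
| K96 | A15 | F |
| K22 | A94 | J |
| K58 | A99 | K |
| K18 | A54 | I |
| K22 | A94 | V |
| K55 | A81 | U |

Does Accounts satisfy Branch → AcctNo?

No

Branch=A41: 1 row → AcctNo = K71 ✓
Branch=A84: 3 rows → AcctNo takes values {K10, K37, K22} — violation
Branch=A32: 2 rows → AcctNo = K44, K44 ✓
Branch=A94: 4 rows → AcctNo = K22, K22, K22, K22 ✓
Branch=A98: 1 row → AcctNo = K18 ✓
Branch=A54: 2 rows → AcctNo = K18, K18 ✓
Branch=A24: 1 row → AcctNo = K97 ✓
Branch=A52: 1 row → AcctNo = K44 ✓
Branch=A15: 1 row → AcctNo = K96 ✓
Branch=A99: 1 row → AcctNo = K58 ✓
Branch=A81: 1 row → AcctNo = K55 ✓
Two rows agree on Branch but differ on AcctNo, so Branch → AcctNo does not hold.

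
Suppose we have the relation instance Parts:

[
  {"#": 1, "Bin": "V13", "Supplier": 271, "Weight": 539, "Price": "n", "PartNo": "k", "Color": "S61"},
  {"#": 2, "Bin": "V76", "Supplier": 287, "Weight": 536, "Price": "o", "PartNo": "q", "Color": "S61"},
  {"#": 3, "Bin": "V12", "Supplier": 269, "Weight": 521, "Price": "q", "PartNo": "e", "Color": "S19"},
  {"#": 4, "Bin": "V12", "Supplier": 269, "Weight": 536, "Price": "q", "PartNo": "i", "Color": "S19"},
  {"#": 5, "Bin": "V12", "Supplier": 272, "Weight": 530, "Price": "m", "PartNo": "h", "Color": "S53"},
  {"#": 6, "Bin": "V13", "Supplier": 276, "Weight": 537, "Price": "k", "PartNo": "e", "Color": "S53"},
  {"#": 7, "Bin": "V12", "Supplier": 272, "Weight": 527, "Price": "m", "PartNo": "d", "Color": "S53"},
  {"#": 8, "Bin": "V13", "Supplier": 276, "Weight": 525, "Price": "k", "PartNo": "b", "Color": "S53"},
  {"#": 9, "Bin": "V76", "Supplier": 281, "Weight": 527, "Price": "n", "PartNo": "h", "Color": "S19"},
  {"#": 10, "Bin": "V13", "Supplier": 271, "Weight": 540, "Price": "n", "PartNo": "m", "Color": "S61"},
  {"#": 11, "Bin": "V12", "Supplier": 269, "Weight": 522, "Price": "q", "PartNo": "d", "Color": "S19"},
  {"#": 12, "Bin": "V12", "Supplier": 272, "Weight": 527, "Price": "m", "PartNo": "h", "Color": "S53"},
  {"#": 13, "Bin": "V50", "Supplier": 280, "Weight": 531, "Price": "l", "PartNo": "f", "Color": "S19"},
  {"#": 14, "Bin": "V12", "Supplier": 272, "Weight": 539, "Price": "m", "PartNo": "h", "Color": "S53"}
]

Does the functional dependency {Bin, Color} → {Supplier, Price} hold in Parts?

Yes

(Bin=V13, Color=S61): rows 1, 10 → {Supplier,Price} = (271, n), (271, n) ✓
(Bin=V76, Color=S61): row 2 → {Supplier,Price} = (287, o) ✓
(Bin=V12, Color=S19): rows 3, 4, 11 → {Supplier,Price} = (269, q), (269, q), (269, q) ✓
(Bin=V12, Color=S53): rows 5, 7, 12, 14 → {Supplier,Price} = (272, m), (272, m), (272, m), (272, m) ✓
(Bin=V13, Color=S53): rows 6, 8 → {Supplier,Price} = (276, k), (276, k) ✓
(Bin=V76, Color=S19): row 9 → {Supplier,Price} = (281, n) ✓
(Bin=V50, Color=S19): row 13 → {Supplier,Price} = (280, l) ✓
Every {Bin, Color} value is associated with a single {Supplier, Price} value, so {Bin, Color} → {Supplier, Price} holds.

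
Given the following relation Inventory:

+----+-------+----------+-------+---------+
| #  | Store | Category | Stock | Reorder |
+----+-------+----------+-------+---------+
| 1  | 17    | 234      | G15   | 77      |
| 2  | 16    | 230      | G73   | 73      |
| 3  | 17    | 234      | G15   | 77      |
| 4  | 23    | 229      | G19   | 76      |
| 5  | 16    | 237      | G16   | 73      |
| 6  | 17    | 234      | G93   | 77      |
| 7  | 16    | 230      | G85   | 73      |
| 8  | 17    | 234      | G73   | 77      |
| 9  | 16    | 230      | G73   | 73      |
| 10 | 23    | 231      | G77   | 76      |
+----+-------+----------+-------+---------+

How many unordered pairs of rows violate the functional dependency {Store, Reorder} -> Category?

4

(Store=17, Reorder=77): all 4 rows agree on Category — 0 pairs.
(Store=16, Reorder=73): violating pairs (2,5), (5,7), (5,9) — 3 pairs.
(Store=23, Reorder=76): violating pairs (4,10) — 1 pair.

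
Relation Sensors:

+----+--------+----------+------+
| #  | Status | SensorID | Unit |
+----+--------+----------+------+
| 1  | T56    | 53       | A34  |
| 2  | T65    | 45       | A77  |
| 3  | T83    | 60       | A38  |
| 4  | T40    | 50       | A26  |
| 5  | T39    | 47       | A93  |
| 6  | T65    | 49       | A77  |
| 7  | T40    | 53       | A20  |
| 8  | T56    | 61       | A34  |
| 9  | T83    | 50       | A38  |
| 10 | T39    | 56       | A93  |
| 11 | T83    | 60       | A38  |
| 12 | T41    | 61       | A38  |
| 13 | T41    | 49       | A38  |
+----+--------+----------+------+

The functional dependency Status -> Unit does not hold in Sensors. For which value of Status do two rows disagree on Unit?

T40

Status=T56: rows 1, 8 → Unit = A34, A34 ✓
Status=T65: rows 2, 6 → Unit = A77, A77 ✓
Status=T83: rows 3, 9, 11 → Unit = A38, A38, A38 ✓
Status=T40: rows 4, 7 → Unit takes values {A26, A20} — violation
Status=T39: rows 5, 10 → Unit = A93, A93 ✓
Status=T41: rows 12, 13 → Unit = A38, A38 ✓
The only Status value with inconsistent Unit is Status=T40.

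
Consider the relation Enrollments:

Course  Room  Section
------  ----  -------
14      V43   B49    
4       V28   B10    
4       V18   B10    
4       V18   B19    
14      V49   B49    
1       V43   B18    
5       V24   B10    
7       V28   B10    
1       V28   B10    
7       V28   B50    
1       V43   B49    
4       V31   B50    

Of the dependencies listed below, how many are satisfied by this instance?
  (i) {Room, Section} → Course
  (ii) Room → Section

0

(i) {Room, Section} → Course: (Room=V43, Section=B49): 2 rows → Course takes values {14, 1} — violation; (Room=V28, Section=B10): 3 rows → Course takes values {4, 7, 1} — violation — fails.
(ii) Room → Section: Room=V43: 3 rows → Section takes values {B49, B18} — violation; Room=V28: 4 rows → Section takes values {B10, B50} — violation; Room=V18: 2 rows → Section takes values {B10, B19} — violation — fails.
None of the 2 dependencies hold.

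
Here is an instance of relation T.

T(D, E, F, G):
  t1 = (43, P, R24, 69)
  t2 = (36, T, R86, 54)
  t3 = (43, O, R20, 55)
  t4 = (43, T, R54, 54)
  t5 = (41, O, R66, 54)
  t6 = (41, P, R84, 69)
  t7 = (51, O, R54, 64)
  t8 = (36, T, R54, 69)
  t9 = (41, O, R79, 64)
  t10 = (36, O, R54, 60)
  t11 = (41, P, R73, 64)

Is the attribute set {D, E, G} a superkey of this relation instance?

All 11 rows have distinct {D, E, G} values, so {D, E, G} → (all attributes) holds and {D, E, G} is a superkey.

Yes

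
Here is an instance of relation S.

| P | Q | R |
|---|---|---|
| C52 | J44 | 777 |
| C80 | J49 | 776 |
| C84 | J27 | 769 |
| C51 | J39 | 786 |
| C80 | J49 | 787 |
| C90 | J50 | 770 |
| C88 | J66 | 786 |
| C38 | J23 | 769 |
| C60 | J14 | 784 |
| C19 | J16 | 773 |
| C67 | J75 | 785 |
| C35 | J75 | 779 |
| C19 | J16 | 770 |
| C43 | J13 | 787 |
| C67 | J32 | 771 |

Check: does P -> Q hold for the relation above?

No

P=C52: 1 row → Q = J44 ✓
P=C80: 2 rows → Q = J49, J49 ✓
P=C84: 1 row → Q = J27 ✓
P=C51: 1 row → Q = J39 ✓
P=C90: 1 row → Q = J50 ✓
P=C88: 1 row → Q = J66 ✓
P=C38: 1 row → Q = J23 ✓
P=C60: 1 row → Q = J14 ✓
P=C19: 2 rows → Q = J16, J16 ✓
P=C67: 2 rows → Q takes values {J75, J32} — violation
P=C35: 1 row → Q = J75 ✓
P=C43: 1 row → Q = J13 ✓
Two rows agree on P but differ on Q, so P -> Q does not hold.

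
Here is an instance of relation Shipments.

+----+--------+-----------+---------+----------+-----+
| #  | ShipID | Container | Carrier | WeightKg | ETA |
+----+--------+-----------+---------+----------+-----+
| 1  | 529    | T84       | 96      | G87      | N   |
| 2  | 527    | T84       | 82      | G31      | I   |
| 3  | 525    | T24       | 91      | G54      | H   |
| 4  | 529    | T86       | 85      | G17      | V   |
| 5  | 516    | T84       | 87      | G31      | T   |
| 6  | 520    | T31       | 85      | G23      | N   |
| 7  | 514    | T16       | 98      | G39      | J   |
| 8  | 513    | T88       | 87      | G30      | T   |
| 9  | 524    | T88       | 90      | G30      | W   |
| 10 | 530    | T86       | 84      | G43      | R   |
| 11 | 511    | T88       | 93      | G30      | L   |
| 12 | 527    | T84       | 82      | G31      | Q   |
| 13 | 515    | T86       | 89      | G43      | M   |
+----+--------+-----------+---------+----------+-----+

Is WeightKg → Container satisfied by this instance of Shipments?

WeightKg=G87: row 1 → Container = T84 ✓
WeightKg=G31: rows 2, 5, 12 → Container = T84, T84, T84 ✓
WeightKg=G54: row 3 → Container = T24 ✓
WeightKg=G17: row 4 → Container = T86 ✓
WeightKg=G23: row 6 → Container = T31 ✓
WeightKg=G39: row 7 → Container = T16 ✓
WeightKg=G30: rows 8, 9, 11 → Container = T88, T88, T88 ✓
WeightKg=G43: rows 10, 13 → Container = T86, T86 ✓
Every WeightKg value is associated with a single Container value, so WeightKg → Container holds.

Yes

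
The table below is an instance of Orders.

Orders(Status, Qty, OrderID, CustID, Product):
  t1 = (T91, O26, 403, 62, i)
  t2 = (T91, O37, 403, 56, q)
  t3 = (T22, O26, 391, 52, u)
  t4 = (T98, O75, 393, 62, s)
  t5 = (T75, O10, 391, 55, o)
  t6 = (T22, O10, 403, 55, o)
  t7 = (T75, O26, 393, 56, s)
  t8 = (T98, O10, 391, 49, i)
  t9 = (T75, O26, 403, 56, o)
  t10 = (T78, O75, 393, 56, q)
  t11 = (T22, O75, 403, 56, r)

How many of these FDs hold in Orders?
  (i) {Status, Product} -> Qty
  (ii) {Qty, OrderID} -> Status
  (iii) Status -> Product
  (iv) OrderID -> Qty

0

(i) {Status, Product} -> Qty: (Status=T75, Product=o): rows 5, 9 → Qty takes values {O10, O26} — violation — fails.
(ii) {Qty, OrderID} -> Status: (Qty=O26, OrderID=403): rows 1, 9 → Status takes values {T91, T75} — violation; (Qty=O75, OrderID=393): rows 4, 10 → Status takes values {T98, T78} — violation; (Qty=O10, OrderID=391): rows 5, 8 → Status takes values {T75, T98} — violation — fails.
(iii) Status -> Product: Status=T91: rows 1, 2 → Product takes values {i, q} — violation; Status=T22: rows 3, 6, 11 → Product takes values {u, o, r} — violation; Status=T98: rows 4, 8 → Product takes values {s, i} — violation; Status=T75: rows 5, 7, 9 → Product takes values {o, s} — violation — fails.
(iv) OrderID -> Qty: OrderID=403: rows 1, 2, 6, 9, 11 → Qty takes values {O26, O37, O10, O75} — violation; OrderID=391: rows 3, 5, 8 → Qty takes values {O26, O10} — violation; OrderID=393: rows 4, 7, 10 → Qty takes values {O75, O26} — violation — fails.
None of the 4 dependencies hold.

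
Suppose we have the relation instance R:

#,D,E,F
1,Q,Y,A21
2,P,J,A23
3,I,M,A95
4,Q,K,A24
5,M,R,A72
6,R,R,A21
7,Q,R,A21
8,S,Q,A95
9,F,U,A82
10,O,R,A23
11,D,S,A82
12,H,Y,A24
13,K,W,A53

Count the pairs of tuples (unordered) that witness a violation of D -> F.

D=Q: violating pairs (1,4), (4,7) — 2 pairs.

2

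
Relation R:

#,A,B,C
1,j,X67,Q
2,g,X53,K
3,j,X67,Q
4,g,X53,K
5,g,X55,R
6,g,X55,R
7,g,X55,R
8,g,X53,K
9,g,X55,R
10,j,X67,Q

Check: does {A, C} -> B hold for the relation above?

Yes

(A=j, C=Q): rows 1, 3, 10 → B = X67, X67, X67 ✓
(A=g, C=K): rows 2, 4, 8 → B = X53, X53, X53 ✓
(A=g, C=R): rows 5, 6, 7, 9 → B = X55, X55, X55, X55 ✓
Every {A, C} value is associated with a single B value, so {A, C} -> B holds.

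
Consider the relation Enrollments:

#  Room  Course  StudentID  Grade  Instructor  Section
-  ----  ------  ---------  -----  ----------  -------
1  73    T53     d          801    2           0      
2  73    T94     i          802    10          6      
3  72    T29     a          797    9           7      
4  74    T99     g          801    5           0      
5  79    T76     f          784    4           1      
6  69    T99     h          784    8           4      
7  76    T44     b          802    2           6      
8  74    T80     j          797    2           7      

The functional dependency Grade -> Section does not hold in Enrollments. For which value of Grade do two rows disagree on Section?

784

Grade=801: rows 1, 4 → Section = 0, 0 ✓
Grade=802: rows 2, 7 → Section = 6, 6 ✓
Grade=797: rows 3, 8 → Section = 7, 7 ✓
Grade=784: rows 5, 6 → Section takes values {1, 4} — violation
The only Grade value with inconsistent Section is Grade=784.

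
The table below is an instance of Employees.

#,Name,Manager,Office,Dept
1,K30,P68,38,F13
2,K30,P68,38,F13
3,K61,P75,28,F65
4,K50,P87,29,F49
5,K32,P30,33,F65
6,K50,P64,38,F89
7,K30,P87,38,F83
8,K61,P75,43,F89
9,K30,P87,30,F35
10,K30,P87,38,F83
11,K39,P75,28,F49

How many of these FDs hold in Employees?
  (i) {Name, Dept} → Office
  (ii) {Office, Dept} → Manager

(i) {Name, Dept} → Office: every LHS value maps to a single RHS value — holds.
(ii) {Office, Dept} → Manager: every LHS value maps to a single RHS value — holds.
2 of the 2 dependencies hold.

2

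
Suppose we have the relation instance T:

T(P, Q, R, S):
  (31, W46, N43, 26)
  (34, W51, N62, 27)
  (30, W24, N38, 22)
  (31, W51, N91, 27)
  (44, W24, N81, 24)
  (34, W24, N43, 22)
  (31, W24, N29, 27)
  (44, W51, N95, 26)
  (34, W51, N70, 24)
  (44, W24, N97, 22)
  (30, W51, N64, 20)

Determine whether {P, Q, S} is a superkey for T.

Yes

All 11 rows have distinct {P, Q, S} values, so {P, Q, S} → (all attributes) holds and {P, Q, S} is a superkey.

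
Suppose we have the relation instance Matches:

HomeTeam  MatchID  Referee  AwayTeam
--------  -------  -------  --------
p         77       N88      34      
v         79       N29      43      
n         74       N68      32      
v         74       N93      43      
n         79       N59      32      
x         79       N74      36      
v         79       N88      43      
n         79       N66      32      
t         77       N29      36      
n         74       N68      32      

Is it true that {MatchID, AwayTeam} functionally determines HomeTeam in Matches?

(MatchID=77, AwayTeam=34): 1 row → HomeTeam = p ✓
(MatchID=79, AwayTeam=43): 2 rows → HomeTeam = v, v ✓
(MatchID=74, AwayTeam=32): 2 rows → HomeTeam = n, n ✓
(MatchID=74, AwayTeam=43): 1 row → HomeTeam = v ✓
(MatchID=79, AwayTeam=32): 2 rows → HomeTeam = n, n ✓
(MatchID=79, AwayTeam=36): 1 row → HomeTeam = x ✓
(MatchID=77, AwayTeam=36): 1 row → HomeTeam = t ✓
Every {MatchID, AwayTeam} value is associated with a single HomeTeam value, so {MatchID, AwayTeam} -> HomeTeam holds.

Yes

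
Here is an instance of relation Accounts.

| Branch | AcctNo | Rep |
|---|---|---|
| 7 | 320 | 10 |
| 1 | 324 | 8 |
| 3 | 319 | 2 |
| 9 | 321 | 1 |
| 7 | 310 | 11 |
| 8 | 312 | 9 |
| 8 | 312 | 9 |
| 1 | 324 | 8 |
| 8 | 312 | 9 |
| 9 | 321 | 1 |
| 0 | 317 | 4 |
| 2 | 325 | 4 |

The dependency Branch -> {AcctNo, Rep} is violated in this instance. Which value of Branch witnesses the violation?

7

Branch=7: 2 rows → {AcctNo,Rep} takes values {(320, 10), (310, 11)} — violation
Branch=1: 2 rows → {AcctNo,Rep} = (324, 8), (324, 8) ✓
Branch=3: 1 row → {AcctNo,Rep} = (319, 2) ✓
Branch=9: 2 rows → {AcctNo,Rep} = (321, 1), (321, 1) ✓
Branch=8: 3 rows → {AcctNo,Rep} = (312, 9), (312, 9), (312, 9) ✓
Branch=0: 1 row → {AcctNo,Rep} = (317, 4) ✓
Branch=2: 1 row → {AcctNo,Rep} = (325, 4) ✓
The only Branch value with inconsistent RHS is Branch=7.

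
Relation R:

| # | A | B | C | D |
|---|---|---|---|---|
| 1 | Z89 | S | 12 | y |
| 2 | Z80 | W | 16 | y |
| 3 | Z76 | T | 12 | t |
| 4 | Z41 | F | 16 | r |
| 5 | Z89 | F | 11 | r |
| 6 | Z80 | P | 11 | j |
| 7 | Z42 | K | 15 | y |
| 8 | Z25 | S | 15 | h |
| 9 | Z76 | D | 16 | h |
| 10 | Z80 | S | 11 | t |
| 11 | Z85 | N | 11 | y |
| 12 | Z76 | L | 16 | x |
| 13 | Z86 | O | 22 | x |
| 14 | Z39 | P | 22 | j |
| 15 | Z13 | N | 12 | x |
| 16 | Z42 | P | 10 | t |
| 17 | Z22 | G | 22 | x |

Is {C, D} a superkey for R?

Rows 13 and 17 have the same {C, D} value (C=22, D=x) but are distinct tuples, so {C, D} does not determine every attribute — not a superkey.

No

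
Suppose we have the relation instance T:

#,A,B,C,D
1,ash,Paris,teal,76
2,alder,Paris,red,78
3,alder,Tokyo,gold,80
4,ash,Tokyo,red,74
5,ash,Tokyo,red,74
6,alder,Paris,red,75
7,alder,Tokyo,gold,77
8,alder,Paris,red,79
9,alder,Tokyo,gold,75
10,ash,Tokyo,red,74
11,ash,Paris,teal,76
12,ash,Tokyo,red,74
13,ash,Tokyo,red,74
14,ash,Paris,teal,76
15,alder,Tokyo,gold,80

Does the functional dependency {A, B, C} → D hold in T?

No

(A=ash, B=Paris, C=teal): rows 1, 11, 14 → D = 76, 76, 76 ✓
(A=alder, B=Paris, C=red): rows 2, 6, 8 → D takes values {78, 75, 79} — violation
(A=alder, B=Tokyo, C=gold): rows 3, 7, 9, 15 → D takes values {80, 77, 75} — violation
(A=ash, B=Tokyo, C=red): rows 4, 5, 10, 12, 13 → D = 74, 74, 74, 74, 74 ✓
Two rows agree on {A, B, C} but differ on D, so {A, B, C} → D does not hold.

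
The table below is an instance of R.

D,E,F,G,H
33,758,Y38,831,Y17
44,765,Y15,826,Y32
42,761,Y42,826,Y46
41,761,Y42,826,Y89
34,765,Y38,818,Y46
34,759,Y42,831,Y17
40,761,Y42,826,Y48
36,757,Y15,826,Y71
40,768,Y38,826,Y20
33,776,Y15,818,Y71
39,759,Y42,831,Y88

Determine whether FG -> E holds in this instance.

No

(F=Y38, G=831): 1 row → E = 758 ✓
(F=Y15, G=826): 2 rows → E takes values {765, 757} — violation
(F=Y42, G=826): 3 rows → E = 761, 761, 761 ✓
(F=Y38, G=818): 1 row → E = 765 ✓
(F=Y42, G=831): 2 rows → E = 759, 759 ✓
(F=Y38, G=826): 1 row → E = 768 ✓
(F=Y15, G=818): 1 row → E = 776 ✓
Two rows agree on FG but differ on E, so FG -> E does not hold.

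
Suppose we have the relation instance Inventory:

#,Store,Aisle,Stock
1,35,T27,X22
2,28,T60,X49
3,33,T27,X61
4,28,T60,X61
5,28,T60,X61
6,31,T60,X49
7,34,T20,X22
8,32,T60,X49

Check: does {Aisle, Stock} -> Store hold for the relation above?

(Aisle=T27, Stock=X22): row 1 → Store = 35 ✓
(Aisle=T60, Stock=X49): rows 2, 6, 8 → Store takes values {28, 31, 32} — violation
(Aisle=T27, Stock=X61): row 3 → Store = 33 ✓
(Aisle=T60, Stock=X61): rows 4, 5 → Store = 28, 28 ✓
(Aisle=T20, Stock=X22): row 7 → Store = 34 ✓
Two rows agree on {Aisle, Stock} but differ on Store, so {Aisle, Stock} -> Store does not hold.

No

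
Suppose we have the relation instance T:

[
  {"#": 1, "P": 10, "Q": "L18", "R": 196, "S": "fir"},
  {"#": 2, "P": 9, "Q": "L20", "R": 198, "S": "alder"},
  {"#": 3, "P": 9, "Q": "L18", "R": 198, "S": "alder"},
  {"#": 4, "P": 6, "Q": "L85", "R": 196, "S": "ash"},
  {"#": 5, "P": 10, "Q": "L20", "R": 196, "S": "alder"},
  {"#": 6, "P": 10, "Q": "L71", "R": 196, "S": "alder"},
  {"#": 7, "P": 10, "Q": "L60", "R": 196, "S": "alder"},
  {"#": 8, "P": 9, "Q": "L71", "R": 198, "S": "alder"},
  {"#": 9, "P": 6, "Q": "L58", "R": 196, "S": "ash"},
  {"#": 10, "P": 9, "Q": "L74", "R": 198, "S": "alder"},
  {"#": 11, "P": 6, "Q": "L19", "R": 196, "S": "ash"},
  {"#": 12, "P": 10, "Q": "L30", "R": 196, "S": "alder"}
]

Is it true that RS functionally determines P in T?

Yes

(R=196, S=fir): row 1 → P = 10 ✓
(R=198, S=alder): rows 2, 3, 8, 10 → P = 9, 9, 9, 9 ✓
(R=196, S=ash): rows 4, 9, 11 → P = 6, 6, 6 ✓
(R=196, S=alder): rows 5, 6, 7, 12 → P = 10, 10, 10, 10 ✓
Every RS value is associated with a single P value, so RS -> P holds.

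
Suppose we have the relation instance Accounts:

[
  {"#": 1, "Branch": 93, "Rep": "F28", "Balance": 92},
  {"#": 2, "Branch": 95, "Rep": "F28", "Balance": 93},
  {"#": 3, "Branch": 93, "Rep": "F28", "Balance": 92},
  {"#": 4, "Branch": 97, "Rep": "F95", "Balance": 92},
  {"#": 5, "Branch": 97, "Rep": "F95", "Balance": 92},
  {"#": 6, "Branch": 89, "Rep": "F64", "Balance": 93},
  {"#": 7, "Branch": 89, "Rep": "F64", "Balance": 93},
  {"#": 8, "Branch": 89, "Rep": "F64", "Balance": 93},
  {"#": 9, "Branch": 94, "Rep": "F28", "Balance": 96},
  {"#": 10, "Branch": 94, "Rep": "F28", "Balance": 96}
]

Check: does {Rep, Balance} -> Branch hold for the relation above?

(Rep=F28, Balance=92): rows 1, 3 → Branch = 93, 93 ✓
(Rep=F28, Balance=93): row 2 → Branch = 95 ✓
(Rep=F95, Balance=92): rows 4, 5 → Branch = 97, 97 ✓
(Rep=F64, Balance=93): rows 6, 7, 8 → Branch = 89, 89, 89 ✓
(Rep=F28, Balance=96): rows 9, 10 → Branch = 94, 94 ✓
Every {Rep, Balance} value is associated with a single Branch value, so {Rep, Balance} -> Branch holds.

Yes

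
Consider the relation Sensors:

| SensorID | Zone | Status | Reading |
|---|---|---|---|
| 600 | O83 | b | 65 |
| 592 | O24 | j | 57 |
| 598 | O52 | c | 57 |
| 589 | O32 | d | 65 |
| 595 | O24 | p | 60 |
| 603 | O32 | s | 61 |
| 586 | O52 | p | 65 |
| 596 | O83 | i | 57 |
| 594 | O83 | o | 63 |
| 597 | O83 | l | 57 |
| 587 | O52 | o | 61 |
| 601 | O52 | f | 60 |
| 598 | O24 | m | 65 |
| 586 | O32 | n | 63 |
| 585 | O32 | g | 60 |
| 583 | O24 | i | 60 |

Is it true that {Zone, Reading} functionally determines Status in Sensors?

(Zone=O83, Reading=65): 1 row → Status = b ✓
(Zone=O24, Reading=57): 1 row → Status = j ✓
(Zone=O52, Reading=57): 1 row → Status = c ✓
(Zone=O32, Reading=65): 1 row → Status = d ✓
(Zone=O24, Reading=60): 2 rows → Status takes values {p, i} — violation
(Zone=O32, Reading=61): 1 row → Status = s ✓
(Zone=O52, Reading=65): 1 row → Status = p ✓
(Zone=O83, Reading=57): 2 rows → Status takes values {i, l} — violation
(Zone=O83, Reading=63): 1 row → Status = o ✓
(Zone=O52, Reading=61): 1 row → Status = o ✓
(Zone=O52, Reading=60): 1 row → Status = f ✓
(Zone=O24, Reading=65): 1 row → Status = m ✓
(Zone=O32, Reading=63): 1 row → Status = n ✓
(Zone=O32, Reading=60): 1 row → Status = g ✓
Two rows agree on {Zone, Reading} but differ on Status, so {Zone, Reading} → Status does not hold.

No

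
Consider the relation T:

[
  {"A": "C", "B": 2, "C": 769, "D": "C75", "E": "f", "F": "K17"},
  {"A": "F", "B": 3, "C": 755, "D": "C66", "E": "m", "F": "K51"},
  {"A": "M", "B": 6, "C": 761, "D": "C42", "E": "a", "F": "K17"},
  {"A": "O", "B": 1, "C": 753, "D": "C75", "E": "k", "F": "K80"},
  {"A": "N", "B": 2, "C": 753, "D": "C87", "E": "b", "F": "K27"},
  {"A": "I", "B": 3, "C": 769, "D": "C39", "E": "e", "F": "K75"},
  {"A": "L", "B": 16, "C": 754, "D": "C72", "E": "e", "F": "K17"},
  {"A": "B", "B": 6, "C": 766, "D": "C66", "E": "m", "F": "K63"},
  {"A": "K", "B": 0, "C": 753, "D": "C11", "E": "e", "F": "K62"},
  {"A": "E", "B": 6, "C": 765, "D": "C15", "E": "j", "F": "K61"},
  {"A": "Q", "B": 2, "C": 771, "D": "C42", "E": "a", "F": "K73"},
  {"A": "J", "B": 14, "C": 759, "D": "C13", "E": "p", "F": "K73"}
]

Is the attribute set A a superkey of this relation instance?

Yes

All 12 rows have distinct A values, so A → (all attributes) holds and A is a superkey.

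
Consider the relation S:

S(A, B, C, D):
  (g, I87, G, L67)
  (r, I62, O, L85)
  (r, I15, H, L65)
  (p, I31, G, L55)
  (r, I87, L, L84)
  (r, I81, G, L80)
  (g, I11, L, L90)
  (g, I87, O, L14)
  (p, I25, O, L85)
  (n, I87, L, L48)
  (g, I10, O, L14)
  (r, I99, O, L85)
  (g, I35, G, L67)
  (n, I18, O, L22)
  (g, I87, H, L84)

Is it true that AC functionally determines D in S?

(A=g, C=G): 2 rows → D = L67, L67 ✓
(A=r, C=O): 2 rows → D = L85, L85 ✓
(A=r, C=H): 1 row → D = L65 ✓
(A=p, C=G): 1 row → D = L55 ✓
(A=r, C=L): 1 row → D = L84 ✓
(A=r, C=G): 1 row → D = L80 ✓
(A=g, C=L): 1 row → D = L90 ✓
(A=g, C=O): 2 rows → D = L14, L14 ✓
(A=p, C=O): 1 row → D = L85 ✓
(A=n, C=L): 1 row → D = L48 ✓
(A=n, C=O): 1 row → D = L22 ✓
(A=g, C=H): 1 row → D = L84 ✓
Every AC value is associated with a single D value, so AC -> D holds.

Yes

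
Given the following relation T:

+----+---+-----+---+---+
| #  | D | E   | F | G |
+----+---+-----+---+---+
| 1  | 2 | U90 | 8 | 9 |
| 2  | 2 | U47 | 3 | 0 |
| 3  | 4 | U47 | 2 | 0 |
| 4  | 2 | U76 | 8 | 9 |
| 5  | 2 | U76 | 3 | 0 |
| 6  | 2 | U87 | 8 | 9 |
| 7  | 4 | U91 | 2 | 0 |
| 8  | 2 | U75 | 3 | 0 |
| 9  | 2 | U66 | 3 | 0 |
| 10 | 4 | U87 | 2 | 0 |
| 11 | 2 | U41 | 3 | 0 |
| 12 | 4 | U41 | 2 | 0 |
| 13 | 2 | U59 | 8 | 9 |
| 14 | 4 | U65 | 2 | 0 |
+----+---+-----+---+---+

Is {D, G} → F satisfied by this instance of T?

(D=2, G=9): rows 1, 4, 6, 13 → F = 8, 8, 8, 8 ✓
(D=2, G=0): rows 2, 5, 8, 9, 11 → F = 3, 3, 3, 3, 3 ✓
(D=4, G=0): rows 3, 7, 10, 12, 14 → F = 2, 2, 2, 2, 2 ✓
Every {D, G} value is associated with a single F value, so {D, G} → F holds.

Yes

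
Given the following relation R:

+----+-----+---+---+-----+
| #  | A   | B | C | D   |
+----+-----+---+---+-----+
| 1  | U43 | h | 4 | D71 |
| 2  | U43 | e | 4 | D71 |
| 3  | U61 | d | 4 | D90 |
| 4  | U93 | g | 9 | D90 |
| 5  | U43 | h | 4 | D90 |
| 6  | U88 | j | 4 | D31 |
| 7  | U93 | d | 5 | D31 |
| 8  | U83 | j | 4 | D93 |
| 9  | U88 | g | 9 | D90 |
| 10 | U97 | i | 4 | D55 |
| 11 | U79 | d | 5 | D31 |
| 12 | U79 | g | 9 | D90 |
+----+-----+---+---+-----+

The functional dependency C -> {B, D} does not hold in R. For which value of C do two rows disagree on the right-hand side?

C=4: rows 1, 2, 3, 5, 6, 8, 10 → {B,D} takes values {(h, D71), (e, D71), (d, D90), (h, D90), (j, D31), (j, D93), (i, D55)} — violation
C=9: rows 4, 9, 12 → {B,D} = (g, D90), (g, D90), (g, D90) ✓
C=5: rows 7, 11 → {B,D} = (d, D31), (d, D31) ✓
The only C value with inconsistent RHS is C=4.

4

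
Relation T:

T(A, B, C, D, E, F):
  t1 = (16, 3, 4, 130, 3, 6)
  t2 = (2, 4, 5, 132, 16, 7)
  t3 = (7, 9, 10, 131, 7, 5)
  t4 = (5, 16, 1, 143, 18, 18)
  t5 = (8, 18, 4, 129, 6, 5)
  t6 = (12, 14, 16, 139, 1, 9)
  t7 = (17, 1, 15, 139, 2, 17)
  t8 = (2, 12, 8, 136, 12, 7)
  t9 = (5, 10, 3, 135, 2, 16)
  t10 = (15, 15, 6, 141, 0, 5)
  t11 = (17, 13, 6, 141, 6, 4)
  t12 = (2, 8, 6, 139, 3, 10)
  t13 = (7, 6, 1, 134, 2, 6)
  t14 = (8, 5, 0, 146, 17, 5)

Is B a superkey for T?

All 14 rows have distinct B values, so B → (all attributes) holds and B is a superkey.

Yes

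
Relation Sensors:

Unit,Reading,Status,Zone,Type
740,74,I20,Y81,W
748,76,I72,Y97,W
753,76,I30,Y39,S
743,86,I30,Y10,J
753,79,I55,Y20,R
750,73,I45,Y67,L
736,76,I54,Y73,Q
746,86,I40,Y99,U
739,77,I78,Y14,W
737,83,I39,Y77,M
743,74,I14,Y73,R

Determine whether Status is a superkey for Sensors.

No

Two distinct rows share Status=I30, so Status does not determine every attribute — not a superkey.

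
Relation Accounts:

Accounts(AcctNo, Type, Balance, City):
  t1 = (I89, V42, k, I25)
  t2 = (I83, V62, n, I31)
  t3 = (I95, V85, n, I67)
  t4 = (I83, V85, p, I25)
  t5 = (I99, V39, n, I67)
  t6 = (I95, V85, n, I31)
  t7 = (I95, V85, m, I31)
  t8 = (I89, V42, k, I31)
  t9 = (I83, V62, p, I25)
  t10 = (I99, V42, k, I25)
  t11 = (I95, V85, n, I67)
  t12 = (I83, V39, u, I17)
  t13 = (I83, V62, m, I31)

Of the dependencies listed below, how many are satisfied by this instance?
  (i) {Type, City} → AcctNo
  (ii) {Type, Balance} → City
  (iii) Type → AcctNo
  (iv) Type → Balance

(i) {Type, City} → AcctNo: (Type=V42, City=I25): rows 1, 10 → AcctNo takes values {I89, I99} — violation — fails.
(ii) {Type, Balance} → City: (Type=V42, Balance=k): rows 1, 8, 10 → City takes values {I25, I31} — violation; (Type=V85, Balance=n): rows 3, 6, 11 → City takes values {I67, I31} — violation — fails.
(iii) Type → AcctNo: Type=V42: rows 1, 8, 10 → AcctNo takes values {I89, I99} — violation; Type=V85: rows 3, 4, 6, 7, 11 → AcctNo takes values {I95, I83} — violation; Type=V39: rows 5, 12 → AcctNo takes values {I99, I83} — violation — fails.
(iv) Type → Balance: Type=V62: rows 2, 9, 13 → Balance takes values {n, p, m} — violation; Type=V85: rows 3, 4, 6, 7, 11 → Balance takes values {n, p, m} — violation; Type=V39: rows 5, 12 → Balance takes values {n, u} — violation — fails.
None of the 4 dependencies hold.

0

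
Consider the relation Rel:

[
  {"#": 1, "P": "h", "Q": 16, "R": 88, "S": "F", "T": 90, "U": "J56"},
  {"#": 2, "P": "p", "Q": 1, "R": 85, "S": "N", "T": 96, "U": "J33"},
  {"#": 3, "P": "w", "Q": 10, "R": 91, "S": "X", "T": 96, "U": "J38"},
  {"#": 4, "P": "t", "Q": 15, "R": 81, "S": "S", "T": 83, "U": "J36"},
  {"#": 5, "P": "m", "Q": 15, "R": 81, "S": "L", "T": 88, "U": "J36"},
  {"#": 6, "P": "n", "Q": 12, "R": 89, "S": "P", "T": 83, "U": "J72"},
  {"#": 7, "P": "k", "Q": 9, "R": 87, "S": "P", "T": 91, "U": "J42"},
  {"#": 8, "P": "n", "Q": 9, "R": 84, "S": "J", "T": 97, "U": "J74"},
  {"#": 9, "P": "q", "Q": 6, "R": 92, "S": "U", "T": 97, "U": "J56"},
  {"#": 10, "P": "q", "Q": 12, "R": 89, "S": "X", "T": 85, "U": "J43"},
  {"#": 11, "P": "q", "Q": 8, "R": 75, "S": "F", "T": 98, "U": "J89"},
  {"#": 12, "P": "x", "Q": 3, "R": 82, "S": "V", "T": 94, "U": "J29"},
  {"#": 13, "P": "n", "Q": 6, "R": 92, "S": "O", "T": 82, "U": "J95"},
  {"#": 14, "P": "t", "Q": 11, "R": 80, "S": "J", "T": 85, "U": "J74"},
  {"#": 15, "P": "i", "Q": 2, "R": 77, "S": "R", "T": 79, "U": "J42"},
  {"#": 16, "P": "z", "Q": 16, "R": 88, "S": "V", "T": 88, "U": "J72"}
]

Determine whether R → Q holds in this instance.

Yes

R=88: rows 1, 16 → Q = 16, 16 ✓
R=85: row 2 → Q = 1 ✓
R=91: row 3 → Q = 10 ✓
R=81: rows 4, 5 → Q = 15, 15 ✓
R=89: rows 6, 10 → Q = 12, 12 ✓
R=87: row 7 → Q = 9 ✓
R=84: row 8 → Q = 9 ✓
R=92: rows 9, 13 → Q = 6, 6 ✓
R=75: row 11 → Q = 8 ✓
R=82: row 12 → Q = 3 ✓
R=80: row 14 → Q = 11 ✓
R=77: row 15 → Q = 2 ✓
Every R value is associated with a single Q value, so R → Q holds.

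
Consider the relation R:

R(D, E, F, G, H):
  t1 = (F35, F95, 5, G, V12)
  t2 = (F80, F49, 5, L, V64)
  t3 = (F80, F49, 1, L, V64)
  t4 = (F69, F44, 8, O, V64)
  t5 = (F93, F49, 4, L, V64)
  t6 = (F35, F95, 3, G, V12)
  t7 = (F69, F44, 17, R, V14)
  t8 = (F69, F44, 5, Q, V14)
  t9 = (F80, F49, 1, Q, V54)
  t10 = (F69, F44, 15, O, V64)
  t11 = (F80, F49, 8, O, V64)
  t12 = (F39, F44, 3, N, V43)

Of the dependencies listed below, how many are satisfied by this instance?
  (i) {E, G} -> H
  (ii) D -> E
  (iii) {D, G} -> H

3

(i) {E, G} -> H: every LHS value maps to a single RHS value — holds.
(ii) D -> E: every LHS value maps to a single RHS value — holds.
(iii) {D, G} -> H: every LHS value maps to a single RHS value — holds.
3 of the 3 dependencies hold.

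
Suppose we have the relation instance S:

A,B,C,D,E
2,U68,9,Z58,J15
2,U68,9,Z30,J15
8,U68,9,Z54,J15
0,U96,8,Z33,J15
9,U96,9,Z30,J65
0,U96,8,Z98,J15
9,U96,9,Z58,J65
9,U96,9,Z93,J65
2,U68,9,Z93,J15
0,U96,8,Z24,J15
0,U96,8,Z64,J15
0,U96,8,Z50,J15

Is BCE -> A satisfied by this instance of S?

(B=U68, C=9, E=J15): 4 rows → A takes values {2, 8} — violation
(B=U96, C=8, E=J15): 5 rows → A = 0, 0, 0, 0, 0 ✓
(B=U96, C=9, E=J65): 3 rows → A = 9, 9, 9 ✓
Two rows agree on BCE but differ on A, so BCE -> A does not hold.

No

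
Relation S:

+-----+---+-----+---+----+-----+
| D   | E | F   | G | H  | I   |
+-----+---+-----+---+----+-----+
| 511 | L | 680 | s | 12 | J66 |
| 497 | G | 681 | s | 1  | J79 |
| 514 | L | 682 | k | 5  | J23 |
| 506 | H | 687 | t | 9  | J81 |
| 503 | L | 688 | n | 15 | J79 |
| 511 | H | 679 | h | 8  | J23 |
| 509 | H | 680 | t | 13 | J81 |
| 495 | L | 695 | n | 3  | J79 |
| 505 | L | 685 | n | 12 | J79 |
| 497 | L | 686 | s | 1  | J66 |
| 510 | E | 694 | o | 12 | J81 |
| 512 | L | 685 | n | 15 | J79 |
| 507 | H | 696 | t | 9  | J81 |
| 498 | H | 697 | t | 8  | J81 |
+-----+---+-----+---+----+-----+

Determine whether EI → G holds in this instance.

(E=L, I=J66): 2 rows → G = s, s ✓
(E=G, I=J79): 1 row → G = s ✓
(E=L, I=J23): 1 row → G = k ✓
(E=H, I=J81): 4 rows → G = t, t, t, t ✓
(E=L, I=J79): 4 rows → G = n, n, n, n ✓
(E=H, I=J23): 1 row → G = h ✓
(E=E, I=J81): 1 row → G = o ✓
Every EI value is associated with a single G value, so EI → G holds.

Yes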